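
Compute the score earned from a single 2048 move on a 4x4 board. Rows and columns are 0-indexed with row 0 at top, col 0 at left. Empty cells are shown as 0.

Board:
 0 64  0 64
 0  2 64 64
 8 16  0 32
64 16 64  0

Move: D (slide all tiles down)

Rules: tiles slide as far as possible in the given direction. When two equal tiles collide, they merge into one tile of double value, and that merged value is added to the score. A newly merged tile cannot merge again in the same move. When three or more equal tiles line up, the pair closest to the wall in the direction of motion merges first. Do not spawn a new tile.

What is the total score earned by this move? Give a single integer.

Slide down:
col 0: [0, 0, 8, 64] -> [0, 0, 8, 64]  score +0 (running 0)
col 1: [64, 2, 16, 16] -> [0, 64, 2, 32]  score +32 (running 32)
col 2: [0, 64, 0, 64] -> [0, 0, 0, 128]  score +128 (running 160)
col 3: [64, 64, 32, 0] -> [0, 0, 128, 32]  score +128 (running 288)
Board after move:
  0   0   0   0
  0  64   0   0
  8   2   0 128
 64  32 128  32

Answer: 288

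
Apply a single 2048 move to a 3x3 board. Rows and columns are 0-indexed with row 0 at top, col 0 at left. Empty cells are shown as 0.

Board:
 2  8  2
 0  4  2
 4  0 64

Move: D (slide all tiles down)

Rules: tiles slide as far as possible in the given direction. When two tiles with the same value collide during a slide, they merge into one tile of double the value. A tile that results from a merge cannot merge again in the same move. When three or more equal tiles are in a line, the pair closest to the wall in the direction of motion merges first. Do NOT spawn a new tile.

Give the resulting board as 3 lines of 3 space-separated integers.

Slide down:
col 0: [2, 0, 4] -> [0, 2, 4]
col 1: [8, 4, 0] -> [0, 8, 4]
col 2: [2, 2, 64] -> [0, 4, 64]

Answer:  0  0  0
 2  8  4
 4  4 64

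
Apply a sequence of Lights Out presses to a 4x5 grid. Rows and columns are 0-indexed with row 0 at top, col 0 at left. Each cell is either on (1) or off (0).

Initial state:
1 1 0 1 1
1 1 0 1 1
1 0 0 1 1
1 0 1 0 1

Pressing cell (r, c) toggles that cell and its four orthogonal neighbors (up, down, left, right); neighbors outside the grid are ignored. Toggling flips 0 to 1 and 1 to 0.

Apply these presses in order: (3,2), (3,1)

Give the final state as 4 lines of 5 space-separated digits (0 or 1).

Answer: 1 1 0 1 1
1 1 0 1 1
1 1 1 1 1
0 0 1 1 1

Derivation:
After press 1 at (3,2):
1 1 0 1 1
1 1 0 1 1
1 0 1 1 1
1 1 0 1 1

After press 2 at (3,1):
1 1 0 1 1
1 1 0 1 1
1 1 1 1 1
0 0 1 1 1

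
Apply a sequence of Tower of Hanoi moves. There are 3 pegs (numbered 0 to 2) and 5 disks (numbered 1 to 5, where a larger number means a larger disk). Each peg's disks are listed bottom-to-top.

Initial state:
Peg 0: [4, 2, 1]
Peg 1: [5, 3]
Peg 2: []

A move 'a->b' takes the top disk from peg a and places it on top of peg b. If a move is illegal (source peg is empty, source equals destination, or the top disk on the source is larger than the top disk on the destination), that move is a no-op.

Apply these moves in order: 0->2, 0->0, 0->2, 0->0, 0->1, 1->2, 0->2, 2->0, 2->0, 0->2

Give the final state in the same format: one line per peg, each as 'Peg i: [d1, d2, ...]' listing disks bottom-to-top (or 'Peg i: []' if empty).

After move 1 (0->2):
Peg 0: [4, 2]
Peg 1: [5, 3]
Peg 2: [1]

After move 2 (0->0):
Peg 0: [4, 2]
Peg 1: [5, 3]
Peg 2: [1]

After move 3 (0->2):
Peg 0: [4, 2]
Peg 1: [5, 3]
Peg 2: [1]

After move 4 (0->0):
Peg 0: [4, 2]
Peg 1: [5, 3]
Peg 2: [1]

After move 5 (0->1):
Peg 0: [4]
Peg 1: [5, 3, 2]
Peg 2: [1]

After move 6 (1->2):
Peg 0: [4]
Peg 1: [5, 3, 2]
Peg 2: [1]

After move 7 (0->2):
Peg 0: [4]
Peg 1: [5, 3, 2]
Peg 2: [1]

After move 8 (2->0):
Peg 0: [4, 1]
Peg 1: [5, 3, 2]
Peg 2: []

After move 9 (2->0):
Peg 0: [4, 1]
Peg 1: [5, 3, 2]
Peg 2: []

After move 10 (0->2):
Peg 0: [4]
Peg 1: [5, 3, 2]
Peg 2: [1]

Answer: Peg 0: [4]
Peg 1: [5, 3, 2]
Peg 2: [1]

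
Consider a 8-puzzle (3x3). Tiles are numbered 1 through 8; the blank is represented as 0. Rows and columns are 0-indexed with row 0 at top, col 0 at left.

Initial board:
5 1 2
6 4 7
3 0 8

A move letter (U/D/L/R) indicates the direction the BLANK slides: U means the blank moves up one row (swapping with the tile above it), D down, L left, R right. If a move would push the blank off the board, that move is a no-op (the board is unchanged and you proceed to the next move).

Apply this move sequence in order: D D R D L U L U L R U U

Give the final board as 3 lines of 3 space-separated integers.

After move 1 (D):
5 1 2
6 4 7
3 0 8

After move 2 (D):
5 1 2
6 4 7
3 0 8

After move 3 (R):
5 1 2
6 4 7
3 8 0

After move 4 (D):
5 1 2
6 4 7
3 8 0

After move 5 (L):
5 1 2
6 4 7
3 0 8

After move 6 (U):
5 1 2
6 0 7
3 4 8

After move 7 (L):
5 1 2
0 6 7
3 4 8

After move 8 (U):
0 1 2
5 6 7
3 4 8

After move 9 (L):
0 1 2
5 6 7
3 4 8

After move 10 (R):
1 0 2
5 6 7
3 4 8

After move 11 (U):
1 0 2
5 6 7
3 4 8

After move 12 (U):
1 0 2
5 6 7
3 4 8

Answer: 1 0 2
5 6 7
3 4 8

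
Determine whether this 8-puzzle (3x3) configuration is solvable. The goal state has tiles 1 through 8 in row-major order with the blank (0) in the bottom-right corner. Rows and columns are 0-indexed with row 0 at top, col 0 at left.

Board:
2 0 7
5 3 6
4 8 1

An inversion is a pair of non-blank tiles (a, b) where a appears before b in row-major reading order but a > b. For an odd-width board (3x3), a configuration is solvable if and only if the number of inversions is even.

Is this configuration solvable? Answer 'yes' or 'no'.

Inversions (pairs i<j in row-major order where tile[i] > tile[j] > 0): 14
14 is even, so the puzzle is solvable.

Answer: yes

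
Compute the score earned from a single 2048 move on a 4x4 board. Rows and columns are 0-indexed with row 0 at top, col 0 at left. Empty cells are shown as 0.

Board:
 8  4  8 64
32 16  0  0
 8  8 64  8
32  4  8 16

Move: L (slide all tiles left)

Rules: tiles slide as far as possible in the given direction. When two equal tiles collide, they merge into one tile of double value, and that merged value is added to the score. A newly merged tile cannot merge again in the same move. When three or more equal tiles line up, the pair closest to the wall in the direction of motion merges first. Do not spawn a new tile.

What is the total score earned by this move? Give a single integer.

Slide left:
row 0: [8, 4, 8, 64] -> [8, 4, 8, 64]  score +0 (running 0)
row 1: [32, 16, 0, 0] -> [32, 16, 0, 0]  score +0 (running 0)
row 2: [8, 8, 64, 8] -> [16, 64, 8, 0]  score +16 (running 16)
row 3: [32, 4, 8, 16] -> [32, 4, 8, 16]  score +0 (running 16)
Board after move:
 8  4  8 64
32 16  0  0
16 64  8  0
32  4  8 16

Answer: 16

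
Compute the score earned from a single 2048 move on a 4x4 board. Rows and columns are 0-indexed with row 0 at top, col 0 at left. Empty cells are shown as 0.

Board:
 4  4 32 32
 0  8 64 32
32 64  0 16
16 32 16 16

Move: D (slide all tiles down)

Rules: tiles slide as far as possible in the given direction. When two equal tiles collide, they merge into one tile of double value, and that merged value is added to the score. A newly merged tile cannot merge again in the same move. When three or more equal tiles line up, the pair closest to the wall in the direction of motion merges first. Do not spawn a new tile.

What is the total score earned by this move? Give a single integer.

Slide down:
col 0: [4, 0, 32, 16] -> [0, 4, 32, 16]  score +0 (running 0)
col 1: [4, 8, 64, 32] -> [4, 8, 64, 32]  score +0 (running 0)
col 2: [32, 64, 0, 16] -> [0, 32, 64, 16]  score +0 (running 0)
col 3: [32, 32, 16, 16] -> [0, 0, 64, 32]  score +96 (running 96)
Board after move:
 0  4  0  0
 4  8 32  0
32 64 64 64
16 32 16 32

Answer: 96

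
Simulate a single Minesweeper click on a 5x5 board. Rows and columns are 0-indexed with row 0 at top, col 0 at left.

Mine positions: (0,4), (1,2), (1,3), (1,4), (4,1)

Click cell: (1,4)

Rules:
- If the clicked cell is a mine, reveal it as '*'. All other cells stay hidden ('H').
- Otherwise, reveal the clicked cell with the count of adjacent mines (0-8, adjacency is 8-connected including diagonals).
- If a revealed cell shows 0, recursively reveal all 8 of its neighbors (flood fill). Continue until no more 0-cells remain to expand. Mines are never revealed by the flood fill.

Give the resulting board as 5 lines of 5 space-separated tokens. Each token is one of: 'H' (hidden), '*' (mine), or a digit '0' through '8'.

H H H H H
H H H H *
H H H H H
H H H H H
H H H H H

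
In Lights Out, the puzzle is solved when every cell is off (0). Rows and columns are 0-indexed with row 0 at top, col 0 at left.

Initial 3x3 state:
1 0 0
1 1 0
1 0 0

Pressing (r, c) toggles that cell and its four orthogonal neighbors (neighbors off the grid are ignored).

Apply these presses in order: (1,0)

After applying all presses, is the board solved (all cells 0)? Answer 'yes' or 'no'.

After press 1 at (1,0):
0 0 0
0 0 0
0 0 0

Lights still on: 0

Answer: yes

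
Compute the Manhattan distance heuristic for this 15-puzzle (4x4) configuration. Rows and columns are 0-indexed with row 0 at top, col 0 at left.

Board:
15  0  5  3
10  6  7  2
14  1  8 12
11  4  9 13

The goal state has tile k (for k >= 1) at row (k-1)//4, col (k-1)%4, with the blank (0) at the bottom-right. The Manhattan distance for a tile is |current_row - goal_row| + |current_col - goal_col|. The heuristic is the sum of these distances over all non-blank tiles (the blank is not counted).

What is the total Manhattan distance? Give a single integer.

Answer: 35

Derivation:
Tile 15: at (0,0), goal (3,2), distance |0-3|+|0-2| = 5
Tile 5: at (0,2), goal (1,0), distance |0-1|+|2-0| = 3
Tile 3: at (0,3), goal (0,2), distance |0-0|+|3-2| = 1
Tile 10: at (1,0), goal (2,1), distance |1-2|+|0-1| = 2
Tile 6: at (1,1), goal (1,1), distance |1-1|+|1-1| = 0
Tile 7: at (1,2), goal (1,2), distance |1-1|+|2-2| = 0
Tile 2: at (1,3), goal (0,1), distance |1-0|+|3-1| = 3
Tile 14: at (2,0), goal (3,1), distance |2-3|+|0-1| = 2
Tile 1: at (2,1), goal (0,0), distance |2-0|+|1-0| = 3
Tile 8: at (2,2), goal (1,3), distance |2-1|+|2-3| = 2
Tile 12: at (2,3), goal (2,3), distance |2-2|+|3-3| = 0
Tile 11: at (3,0), goal (2,2), distance |3-2|+|0-2| = 3
Tile 4: at (3,1), goal (0,3), distance |3-0|+|1-3| = 5
Tile 9: at (3,2), goal (2,0), distance |3-2|+|2-0| = 3
Tile 13: at (3,3), goal (3,0), distance |3-3|+|3-0| = 3
Sum: 5 + 3 + 1 + 2 + 0 + 0 + 3 + 2 + 3 + 2 + 0 + 3 + 5 + 3 + 3 = 35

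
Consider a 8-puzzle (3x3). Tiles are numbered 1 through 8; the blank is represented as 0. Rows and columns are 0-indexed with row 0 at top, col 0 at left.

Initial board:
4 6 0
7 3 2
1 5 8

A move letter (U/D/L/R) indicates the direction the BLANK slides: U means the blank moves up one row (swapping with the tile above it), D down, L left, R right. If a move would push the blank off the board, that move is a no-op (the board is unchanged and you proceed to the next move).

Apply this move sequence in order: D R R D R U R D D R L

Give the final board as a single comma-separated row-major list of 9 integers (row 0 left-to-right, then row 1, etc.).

After move 1 (D):
4 6 2
7 3 0
1 5 8

After move 2 (R):
4 6 2
7 3 0
1 5 8

After move 3 (R):
4 6 2
7 3 0
1 5 8

After move 4 (D):
4 6 2
7 3 8
1 5 0

After move 5 (R):
4 6 2
7 3 8
1 5 0

After move 6 (U):
4 6 2
7 3 0
1 5 8

After move 7 (R):
4 6 2
7 3 0
1 5 8

After move 8 (D):
4 6 2
7 3 8
1 5 0

After move 9 (D):
4 6 2
7 3 8
1 5 0

After move 10 (R):
4 6 2
7 3 8
1 5 0

After move 11 (L):
4 6 2
7 3 8
1 0 5

Answer: 4, 6, 2, 7, 3, 8, 1, 0, 5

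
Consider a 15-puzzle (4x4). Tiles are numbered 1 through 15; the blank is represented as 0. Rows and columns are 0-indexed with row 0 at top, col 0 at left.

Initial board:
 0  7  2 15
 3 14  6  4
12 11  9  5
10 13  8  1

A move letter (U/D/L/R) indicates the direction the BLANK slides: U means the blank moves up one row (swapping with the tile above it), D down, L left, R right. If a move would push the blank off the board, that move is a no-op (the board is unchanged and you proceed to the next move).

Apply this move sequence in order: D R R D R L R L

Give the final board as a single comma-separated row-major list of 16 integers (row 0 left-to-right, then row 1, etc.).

Answer: 3, 7, 2, 15, 14, 6, 9, 4, 12, 11, 0, 5, 10, 13, 8, 1

Derivation:
After move 1 (D):
 3  7  2 15
 0 14  6  4
12 11  9  5
10 13  8  1

After move 2 (R):
 3  7  2 15
14  0  6  4
12 11  9  5
10 13  8  1

After move 3 (R):
 3  7  2 15
14  6  0  4
12 11  9  5
10 13  8  1

After move 4 (D):
 3  7  2 15
14  6  9  4
12 11  0  5
10 13  8  1

After move 5 (R):
 3  7  2 15
14  6  9  4
12 11  5  0
10 13  8  1

After move 6 (L):
 3  7  2 15
14  6  9  4
12 11  0  5
10 13  8  1

After move 7 (R):
 3  7  2 15
14  6  9  4
12 11  5  0
10 13  8  1

After move 8 (L):
 3  7  2 15
14  6  9  4
12 11  0  5
10 13  8  1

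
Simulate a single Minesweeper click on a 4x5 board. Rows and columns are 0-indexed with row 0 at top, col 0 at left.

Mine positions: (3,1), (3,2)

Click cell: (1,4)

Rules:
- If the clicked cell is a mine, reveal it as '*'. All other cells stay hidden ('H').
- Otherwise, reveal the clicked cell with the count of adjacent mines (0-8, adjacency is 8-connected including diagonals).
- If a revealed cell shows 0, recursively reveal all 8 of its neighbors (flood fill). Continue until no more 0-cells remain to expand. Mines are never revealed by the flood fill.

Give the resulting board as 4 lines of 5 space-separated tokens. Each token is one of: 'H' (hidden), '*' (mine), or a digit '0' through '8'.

0 0 0 0 0
0 0 0 0 0
1 2 2 1 0
H H H 1 0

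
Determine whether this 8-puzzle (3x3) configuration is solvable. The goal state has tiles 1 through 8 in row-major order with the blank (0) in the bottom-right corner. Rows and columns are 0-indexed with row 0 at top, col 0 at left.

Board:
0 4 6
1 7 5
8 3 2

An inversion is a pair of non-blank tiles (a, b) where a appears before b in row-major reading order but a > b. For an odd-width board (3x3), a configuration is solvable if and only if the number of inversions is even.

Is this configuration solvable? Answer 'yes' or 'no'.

Inversions (pairs i<j in row-major order where tile[i] > tile[j] > 0): 15
15 is odd, so the puzzle is not solvable.

Answer: no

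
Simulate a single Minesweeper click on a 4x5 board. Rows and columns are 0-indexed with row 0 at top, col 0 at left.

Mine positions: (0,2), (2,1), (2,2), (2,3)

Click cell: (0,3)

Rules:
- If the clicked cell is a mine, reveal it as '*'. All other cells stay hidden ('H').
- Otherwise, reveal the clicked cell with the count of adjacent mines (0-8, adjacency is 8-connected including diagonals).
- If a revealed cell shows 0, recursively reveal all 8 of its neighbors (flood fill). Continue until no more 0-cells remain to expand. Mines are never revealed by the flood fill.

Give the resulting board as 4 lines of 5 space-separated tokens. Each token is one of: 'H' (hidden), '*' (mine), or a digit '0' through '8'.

H H H 1 H
H H H H H
H H H H H
H H H H H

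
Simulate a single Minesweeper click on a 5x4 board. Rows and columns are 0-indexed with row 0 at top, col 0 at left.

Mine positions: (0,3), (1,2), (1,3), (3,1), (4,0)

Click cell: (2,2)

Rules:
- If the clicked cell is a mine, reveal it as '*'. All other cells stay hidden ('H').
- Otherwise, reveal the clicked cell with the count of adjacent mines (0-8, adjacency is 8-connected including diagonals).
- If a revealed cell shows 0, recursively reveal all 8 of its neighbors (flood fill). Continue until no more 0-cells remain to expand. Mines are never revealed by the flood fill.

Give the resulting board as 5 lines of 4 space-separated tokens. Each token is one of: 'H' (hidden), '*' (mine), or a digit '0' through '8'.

H H H H
H H H H
H H 3 H
H H H H
H H H H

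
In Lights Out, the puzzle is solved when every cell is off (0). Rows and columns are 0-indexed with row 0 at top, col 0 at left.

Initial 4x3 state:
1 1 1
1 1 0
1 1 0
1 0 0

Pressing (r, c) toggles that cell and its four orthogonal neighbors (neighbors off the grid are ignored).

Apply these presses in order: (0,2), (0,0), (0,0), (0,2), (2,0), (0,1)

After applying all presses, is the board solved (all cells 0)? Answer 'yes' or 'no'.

Answer: yes

Derivation:
After press 1 at (0,2):
1 0 0
1 1 1
1 1 0
1 0 0

After press 2 at (0,0):
0 1 0
0 1 1
1 1 0
1 0 0

After press 3 at (0,0):
1 0 0
1 1 1
1 1 0
1 0 0

After press 4 at (0,2):
1 1 1
1 1 0
1 1 0
1 0 0

After press 5 at (2,0):
1 1 1
0 1 0
0 0 0
0 0 0

After press 6 at (0,1):
0 0 0
0 0 0
0 0 0
0 0 0

Lights still on: 0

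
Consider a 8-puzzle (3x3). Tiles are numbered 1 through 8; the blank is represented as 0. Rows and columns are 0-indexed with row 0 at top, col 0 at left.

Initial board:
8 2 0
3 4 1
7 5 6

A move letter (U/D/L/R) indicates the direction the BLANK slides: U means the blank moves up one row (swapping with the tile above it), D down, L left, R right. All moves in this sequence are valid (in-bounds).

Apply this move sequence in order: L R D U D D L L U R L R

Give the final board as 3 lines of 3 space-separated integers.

After move 1 (L):
8 0 2
3 4 1
7 5 6

After move 2 (R):
8 2 0
3 4 1
7 5 6

After move 3 (D):
8 2 1
3 4 0
7 5 6

After move 4 (U):
8 2 0
3 4 1
7 5 6

After move 5 (D):
8 2 1
3 4 0
7 5 6

After move 6 (D):
8 2 1
3 4 6
7 5 0

After move 7 (L):
8 2 1
3 4 6
7 0 5

After move 8 (L):
8 2 1
3 4 6
0 7 5

After move 9 (U):
8 2 1
0 4 6
3 7 5

After move 10 (R):
8 2 1
4 0 6
3 7 5

After move 11 (L):
8 2 1
0 4 6
3 7 5

After move 12 (R):
8 2 1
4 0 6
3 7 5

Answer: 8 2 1
4 0 6
3 7 5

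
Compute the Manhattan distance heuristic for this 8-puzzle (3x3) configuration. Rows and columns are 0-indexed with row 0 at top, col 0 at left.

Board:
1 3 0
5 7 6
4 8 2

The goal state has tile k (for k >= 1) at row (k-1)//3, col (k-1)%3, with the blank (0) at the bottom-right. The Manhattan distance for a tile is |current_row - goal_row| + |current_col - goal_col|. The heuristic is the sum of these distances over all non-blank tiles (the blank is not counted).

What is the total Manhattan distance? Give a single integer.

Answer: 8

Derivation:
Tile 1: (0,0)->(0,0) = 0
Tile 3: (0,1)->(0,2) = 1
Tile 5: (1,0)->(1,1) = 1
Tile 7: (1,1)->(2,0) = 2
Tile 6: (1,2)->(1,2) = 0
Tile 4: (2,0)->(1,0) = 1
Tile 8: (2,1)->(2,1) = 0
Tile 2: (2,2)->(0,1) = 3
Sum: 0 + 1 + 1 + 2 + 0 + 1 + 0 + 3 = 8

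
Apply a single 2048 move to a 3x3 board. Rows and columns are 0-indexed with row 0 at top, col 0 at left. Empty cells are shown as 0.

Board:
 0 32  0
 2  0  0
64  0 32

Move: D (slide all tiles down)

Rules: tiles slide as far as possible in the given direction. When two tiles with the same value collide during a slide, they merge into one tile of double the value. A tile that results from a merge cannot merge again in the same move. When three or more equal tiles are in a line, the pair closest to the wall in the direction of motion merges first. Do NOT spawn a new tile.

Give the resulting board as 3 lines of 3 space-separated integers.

Answer:  0  0  0
 2  0  0
64 32 32

Derivation:
Slide down:
col 0: [0, 2, 64] -> [0, 2, 64]
col 1: [32, 0, 0] -> [0, 0, 32]
col 2: [0, 0, 32] -> [0, 0, 32]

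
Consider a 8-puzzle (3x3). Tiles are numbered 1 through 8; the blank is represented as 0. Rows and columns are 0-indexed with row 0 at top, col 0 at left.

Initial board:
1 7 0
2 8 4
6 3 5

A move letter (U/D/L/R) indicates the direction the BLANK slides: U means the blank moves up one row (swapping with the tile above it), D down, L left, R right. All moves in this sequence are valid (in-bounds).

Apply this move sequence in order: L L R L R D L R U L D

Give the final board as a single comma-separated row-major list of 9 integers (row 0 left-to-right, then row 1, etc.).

After move 1 (L):
1 0 7
2 8 4
6 3 5

After move 2 (L):
0 1 7
2 8 4
6 3 5

After move 3 (R):
1 0 7
2 8 4
6 3 5

After move 4 (L):
0 1 7
2 8 4
6 3 5

After move 5 (R):
1 0 7
2 8 4
6 3 5

After move 6 (D):
1 8 7
2 0 4
6 3 5

After move 7 (L):
1 8 7
0 2 4
6 3 5

After move 8 (R):
1 8 7
2 0 4
6 3 5

After move 9 (U):
1 0 7
2 8 4
6 3 5

After move 10 (L):
0 1 7
2 8 4
6 3 5

After move 11 (D):
2 1 7
0 8 4
6 3 5

Answer: 2, 1, 7, 0, 8, 4, 6, 3, 5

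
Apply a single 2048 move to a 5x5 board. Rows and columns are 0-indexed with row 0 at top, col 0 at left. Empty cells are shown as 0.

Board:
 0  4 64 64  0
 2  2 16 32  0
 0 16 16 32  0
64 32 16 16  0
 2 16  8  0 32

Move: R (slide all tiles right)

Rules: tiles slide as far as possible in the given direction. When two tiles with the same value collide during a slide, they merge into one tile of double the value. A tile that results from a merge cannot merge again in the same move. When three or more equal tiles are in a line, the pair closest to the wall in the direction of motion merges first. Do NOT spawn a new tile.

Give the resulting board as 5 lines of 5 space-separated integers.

Answer:   0   0   0   4 128
  0   0   4  16  32
  0   0   0  32  32
  0   0  64  32  32
  0   2  16   8  32

Derivation:
Slide right:
row 0: [0, 4, 64, 64, 0] -> [0, 0, 0, 4, 128]
row 1: [2, 2, 16, 32, 0] -> [0, 0, 4, 16, 32]
row 2: [0, 16, 16, 32, 0] -> [0, 0, 0, 32, 32]
row 3: [64, 32, 16, 16, 0] -> [0, 0, 64, 32, 32]
row 4: [2, 16, 8, 0, 32] -> [0, 2, 16, 8, 32]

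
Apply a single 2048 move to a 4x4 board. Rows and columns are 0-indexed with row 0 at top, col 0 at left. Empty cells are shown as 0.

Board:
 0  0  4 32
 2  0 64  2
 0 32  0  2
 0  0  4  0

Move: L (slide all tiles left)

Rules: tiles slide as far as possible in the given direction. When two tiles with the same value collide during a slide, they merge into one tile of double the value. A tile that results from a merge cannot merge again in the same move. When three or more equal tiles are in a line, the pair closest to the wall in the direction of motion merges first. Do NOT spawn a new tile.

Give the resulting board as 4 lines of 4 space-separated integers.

Answer:  4 32  0  0
 2 64  2  0
32  2  0  0
 4  0  0  0

Derivation:
Slide left:
row 0: [0, 0, 4, 32] -> [4, 32, 0, 0]
row 1: [2, 0, 64, 2] -> [2, 64, 2, 0]
row 2: [0, 32, 0, 2] -> [32, 2, 0, 0]
row 3: [0, 0, 4, 0] -> [4, 0, 0, 0]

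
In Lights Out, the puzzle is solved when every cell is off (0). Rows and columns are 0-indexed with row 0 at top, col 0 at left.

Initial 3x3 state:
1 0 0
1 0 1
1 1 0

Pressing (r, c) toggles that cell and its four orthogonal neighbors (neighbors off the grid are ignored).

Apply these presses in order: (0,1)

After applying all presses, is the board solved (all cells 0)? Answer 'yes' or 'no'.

Answer: no

Derivation:
After press 1 at (0,1):
0 1 1
1 1 1
1 1 0

Lights still on: 7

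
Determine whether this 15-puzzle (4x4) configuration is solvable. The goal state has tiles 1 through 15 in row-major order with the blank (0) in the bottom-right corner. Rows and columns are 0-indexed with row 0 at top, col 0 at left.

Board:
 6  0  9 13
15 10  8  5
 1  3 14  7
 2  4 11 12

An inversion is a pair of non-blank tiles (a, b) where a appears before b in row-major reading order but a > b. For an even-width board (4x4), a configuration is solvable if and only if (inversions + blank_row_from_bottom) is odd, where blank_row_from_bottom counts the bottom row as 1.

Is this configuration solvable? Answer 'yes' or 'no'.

Answer: no

Derivation:
Inversions: 58
Blank is in row 0 (0-indexed from top), which is row 4 counting from the bottom (bottom = 1).
58 + 4 = 62, which is even, so the puzzle is not solvable.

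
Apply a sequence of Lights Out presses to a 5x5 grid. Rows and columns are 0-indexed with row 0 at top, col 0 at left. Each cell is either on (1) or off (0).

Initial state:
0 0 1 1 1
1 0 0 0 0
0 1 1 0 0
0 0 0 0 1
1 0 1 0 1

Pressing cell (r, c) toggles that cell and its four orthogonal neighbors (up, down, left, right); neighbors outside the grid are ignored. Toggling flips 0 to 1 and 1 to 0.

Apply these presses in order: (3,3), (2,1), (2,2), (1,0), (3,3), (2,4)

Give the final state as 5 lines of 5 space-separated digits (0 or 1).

Answer: 1 0 1 1 1
0 0 1 0 1
0 1 1 0 1
0 1 1 0 0
1 0 1 0 1

Derivation:
After press 1 at (3,3):
0 0 1 1 1
1 0 0 0 0
0 1 1 1 0
0 0 1 1 0
1 0 1 1 1

After press 2 at (2,1):
0 0 1 1 1
1 1 0 0 0
1 0 0 1 0
0 1 1 1 0
1 0 1 1 1

After press 3 at (2,2):
0 0 1 1 1
1 1 1 0 0
1 1 1 0 0
0 1 0 1 0
1 0 1 1 1

After press 4 at (1,0):
1 0 1 1 1
0 0 1 0 0
0 1 1 0 0
0 1 0 1 0
1 0 1 1 1

After press 5 at (3,3):
1 0 1 1 1
0 0 1 0 0
0 1 1 1 0
0 1 1 0 1
1 0 1 0 1

After press 6 at (2,4):
1 0 1 1 1
0 0 1 0 1
0 1 1 0 1
0 1 1 0 0
1 0 1 0 1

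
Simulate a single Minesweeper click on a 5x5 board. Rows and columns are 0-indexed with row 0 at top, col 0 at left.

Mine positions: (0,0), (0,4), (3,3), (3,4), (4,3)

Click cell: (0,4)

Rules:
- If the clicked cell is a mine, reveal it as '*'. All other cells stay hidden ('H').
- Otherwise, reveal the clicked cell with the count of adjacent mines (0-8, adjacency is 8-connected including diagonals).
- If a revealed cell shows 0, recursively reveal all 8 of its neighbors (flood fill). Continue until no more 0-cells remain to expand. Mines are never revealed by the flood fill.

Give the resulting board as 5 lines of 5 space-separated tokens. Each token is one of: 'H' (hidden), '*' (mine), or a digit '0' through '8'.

H H H H *
H H H H H
H H H H H
H H H H H
H H H H H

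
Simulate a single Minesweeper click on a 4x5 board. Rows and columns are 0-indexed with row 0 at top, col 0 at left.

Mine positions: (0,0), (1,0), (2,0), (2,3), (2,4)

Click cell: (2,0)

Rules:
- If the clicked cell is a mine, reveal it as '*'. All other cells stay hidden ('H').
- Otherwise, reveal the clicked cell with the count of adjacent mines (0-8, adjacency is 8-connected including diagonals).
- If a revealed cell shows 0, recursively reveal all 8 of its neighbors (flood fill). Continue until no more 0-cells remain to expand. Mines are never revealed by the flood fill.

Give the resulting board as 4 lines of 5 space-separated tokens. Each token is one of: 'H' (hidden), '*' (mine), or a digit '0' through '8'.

H H H H H
H H H H H
* H H H H
H H H H H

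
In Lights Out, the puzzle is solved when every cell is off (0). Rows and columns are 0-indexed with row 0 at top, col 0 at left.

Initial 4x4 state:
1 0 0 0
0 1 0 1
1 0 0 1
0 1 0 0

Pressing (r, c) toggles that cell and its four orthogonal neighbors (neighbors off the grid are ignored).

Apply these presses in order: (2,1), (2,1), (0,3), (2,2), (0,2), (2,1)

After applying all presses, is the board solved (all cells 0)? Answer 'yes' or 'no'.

After press 1 at (2,1):
1 0 0 0
0 0 0 1
0 1 1 1
0 0 0 0

After press 2 at (2,1):
1 0 0 0
0 1 0 1
1 0 0 1
0 1 0 0

After press 3 at (0,3):
1 0 1 1
0 1 0 0
1 0 0 1
0 1 0 0

After press 4 at (2,2):
1 0 1 1
0 1 1 0
1 1 1 0
0 1 1 0

After press 5 at (0,2):
1 1 0 0
0 1 0 0
1 1 1 0
0 1 1 0

After press 6 at (2,1):
1 1 0 0
0 0 0 0
0 0 0 0
0 0 1 0

Lights still on: 3

Answer: no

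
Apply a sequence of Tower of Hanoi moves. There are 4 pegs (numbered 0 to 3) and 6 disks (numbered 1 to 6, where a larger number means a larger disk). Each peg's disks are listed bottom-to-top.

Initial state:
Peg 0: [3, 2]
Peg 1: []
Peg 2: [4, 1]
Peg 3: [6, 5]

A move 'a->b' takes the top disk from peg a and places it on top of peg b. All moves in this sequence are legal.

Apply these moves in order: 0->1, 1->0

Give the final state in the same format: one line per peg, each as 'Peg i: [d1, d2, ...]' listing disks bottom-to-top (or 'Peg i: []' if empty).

Answer: Peg 0: [3, 2]
Peg 1: []
Peg 2: [4, 1]
Peg 3: [6, 5]

Derivation:
After move 1 (0->1):
Peg 0: [3]
Peg 1: [2]
Peg 2: [4, 1]
Peg 3: [6, 5]

After move 2 (1->0):
Peg 0: [3, 2]
Peg 1: []
Peg 2: [4, 1]
Peg 3: [6, 5]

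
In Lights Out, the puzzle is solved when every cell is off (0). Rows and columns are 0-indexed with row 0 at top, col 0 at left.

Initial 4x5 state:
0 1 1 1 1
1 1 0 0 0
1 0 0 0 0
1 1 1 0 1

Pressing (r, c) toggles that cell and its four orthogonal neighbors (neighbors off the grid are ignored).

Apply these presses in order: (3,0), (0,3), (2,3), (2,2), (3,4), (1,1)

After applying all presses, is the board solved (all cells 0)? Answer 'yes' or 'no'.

After press 1 at (3,0):
0 1 1 1 1
1 1 0 0 0
0 0 0 0 0
0 0 1 0 1

After press 2 at (0,3):
0 1 0 0 0
1 1 0 1 0
0 0 0 0 0
0 0 1 0 1

After press 3 at (2,3):
0 1 0 0 0
1 1 0 0 0
0 0 1 1 1
0 0 1 1 1

After press 4 at (2,2):
0 1 0 0 0
1 1 1 0 0
0 1 0 0 1
0 0 0 1 1

After press 5 at (3,4):
0 1 0 0 0
1 1 1 0 0
0 1 0 0 0
0 0 0 0 0

After press 6 at (1,1):
0 0 0 0 0
0 0 0 0 0
0 0 0 0 0
0 0 0 0 0

Lights still on: 0

Answer: yes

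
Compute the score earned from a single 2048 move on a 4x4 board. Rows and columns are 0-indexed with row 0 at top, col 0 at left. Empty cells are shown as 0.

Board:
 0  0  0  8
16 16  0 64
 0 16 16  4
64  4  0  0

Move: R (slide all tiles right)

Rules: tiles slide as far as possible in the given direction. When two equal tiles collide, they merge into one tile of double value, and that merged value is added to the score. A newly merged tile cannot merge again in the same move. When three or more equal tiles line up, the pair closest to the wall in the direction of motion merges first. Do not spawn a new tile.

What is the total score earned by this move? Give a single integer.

Slide right:
row 0: [0, 0, 0, 8] -> [0, 0, 0, 8]  score +0 (running 0)
row 1: [16, 16, 0, 64] -> [0, 0, 32, 64]  score +32 (running 32)
row 2: [0, 16, 16, 4] -> [0, 0, 32, 4]  score +32 (running 64)
row 3: [64, 4, 0, 0] -> [0, 0, 64, 4]  score +0 (running 64)
Board after move:
 0  0  0  8
 0  0 32 64
 0  0 32  4
 0  0 64  4

Answer: 64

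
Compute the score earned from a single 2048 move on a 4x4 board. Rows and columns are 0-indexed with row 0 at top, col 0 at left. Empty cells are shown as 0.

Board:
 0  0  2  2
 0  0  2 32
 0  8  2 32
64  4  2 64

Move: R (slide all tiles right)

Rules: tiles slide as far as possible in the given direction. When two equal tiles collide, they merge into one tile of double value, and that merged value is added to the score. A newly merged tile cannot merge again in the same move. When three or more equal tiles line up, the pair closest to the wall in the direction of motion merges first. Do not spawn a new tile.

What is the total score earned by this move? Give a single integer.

Answer: 4

Derivation:
Slide right:
row 0: [0, 0, 2, 2] -> [0, 0, 0, 4]  score +4 (running 4)
row 1: [0, 0, 2, 32] -> [0, 0, 2, 32]  score +0 (running 4)
row 2: [0, 8, 2, 32] -> [0, 8, 2, 32]  score +0 (running 4)
row 3: [64, 4, 2, 64] -> [64, 4, 2, 64]  score +0 (running 4)
Board after move:
 0  0  0  4
 0  0  2 32
 0  8  2 32
64  4  2 64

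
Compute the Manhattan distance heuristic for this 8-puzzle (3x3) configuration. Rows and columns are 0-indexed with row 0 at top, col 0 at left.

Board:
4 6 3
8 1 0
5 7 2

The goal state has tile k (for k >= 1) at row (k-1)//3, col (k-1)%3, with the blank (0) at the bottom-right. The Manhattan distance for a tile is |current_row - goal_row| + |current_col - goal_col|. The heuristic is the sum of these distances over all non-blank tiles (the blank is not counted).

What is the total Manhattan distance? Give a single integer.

Tile 4: (0,0)->(1,0) = 1
Tile 6: (0,1)->(1,2) = 2
Tile 3: (0,2)->(0,2) = 0
Tile 8: (1,0)->(2,1) = 2
Tile 1: (1,1)->(0,0) = 2
Tile 5: (2,0)->(1,1) = 2
Tile 7: (2,1)->(2,0) = 1
Tile 2: (2,2)->(0,1) = 3
Sum: 1 + 2 + 0 + 2 + 2 + 2 + 1 + 3 = 13

Answer: 13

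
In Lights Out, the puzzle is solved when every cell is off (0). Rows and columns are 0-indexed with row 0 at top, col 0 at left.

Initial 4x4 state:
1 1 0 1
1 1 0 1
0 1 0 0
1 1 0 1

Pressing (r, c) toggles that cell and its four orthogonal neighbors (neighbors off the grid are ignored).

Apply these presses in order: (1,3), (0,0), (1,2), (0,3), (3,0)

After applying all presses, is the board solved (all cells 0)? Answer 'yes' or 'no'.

Answer: no

Derivation:
After press 1 at (1,3):
1 1 0 0
1 1 1 0
0 1 0 1
1 1 0 1

After press 2 at (0,0):
0 0 0 0
0 1 1 0
0 1 0 1
1 1 0 1

After press 3 at (1,2):
0 0 1 0
0 0 0 1
0 1 1 1
1 1 0 1

After press 4 at (0,3):
0 0 0 1
0 0 0 0
0 1 1 1
1 1 0 1

After press 5 at (3,0):
0 0 0 1
0 0 0 0
1 1 1 1
0 0 0 1

Lights still on: 6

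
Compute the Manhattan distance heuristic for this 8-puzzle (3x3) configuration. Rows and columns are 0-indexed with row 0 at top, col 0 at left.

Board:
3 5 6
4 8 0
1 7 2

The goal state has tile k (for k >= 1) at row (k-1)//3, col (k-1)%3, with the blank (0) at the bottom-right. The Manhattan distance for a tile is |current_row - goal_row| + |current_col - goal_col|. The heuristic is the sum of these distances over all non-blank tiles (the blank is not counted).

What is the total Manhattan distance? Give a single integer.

Answer: 11

Derivation:
Tile 3: (0,0)->(0,2) = 2
Tile 5: (0,1)->(1,1) = 1
Tile 6: (0,2)->(1,2) = 1
Tile 4: (1,0)->(1,0) = 0
Tile 8: (1,1)->(2,1) = 1
Tile 1: (2,0)->(0,0) = 2
Tile 7: (2,1)->(2,0) = 1
Tile 2: (2,2)->(0,1) = 3
Sum: 2 + 1 + 1 + 0 + 1 + 2 + 1 + 3 = 11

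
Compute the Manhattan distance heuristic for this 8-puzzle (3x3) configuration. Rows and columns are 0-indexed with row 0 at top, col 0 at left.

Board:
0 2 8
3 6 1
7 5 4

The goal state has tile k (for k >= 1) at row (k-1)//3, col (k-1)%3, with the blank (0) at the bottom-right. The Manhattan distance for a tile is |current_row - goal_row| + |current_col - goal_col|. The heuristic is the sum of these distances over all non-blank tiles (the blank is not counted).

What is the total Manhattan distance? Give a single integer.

Tile 2: (0,1)->(0,1) = 0
Tile 8: (0,2)->(2,1) = 3
Tile 3: (1,0)->(0,2) = 3
Tile 6: (1,1)->(1,2) = 1
Tile 1: (1,2)->(0,0) = 3
Tile 7: (2,0)->(2,0) = 0
Tile 5: (2,1)->(1,1) = 1
Tile 4: (2,2)->(1,0) = 3
Sum: 0 + 3 + 3 + 1 + 3 + 0 + 1 + 3 = 14

Answer: 14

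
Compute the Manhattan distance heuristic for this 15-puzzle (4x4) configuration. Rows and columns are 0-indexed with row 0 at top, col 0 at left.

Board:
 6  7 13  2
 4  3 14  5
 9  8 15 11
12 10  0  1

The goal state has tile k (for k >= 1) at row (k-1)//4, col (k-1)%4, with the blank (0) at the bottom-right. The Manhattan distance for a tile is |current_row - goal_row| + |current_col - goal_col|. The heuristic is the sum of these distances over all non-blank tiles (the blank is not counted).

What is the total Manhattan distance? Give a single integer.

Tile 6: (0,0)->(1,1) = 2
Tile 7: (0,1)->(1,2) = 2
Tile 13: (0,2)->(3,0) = 5
Tile 2: (0,3)->(0,1) = 2
Tile 4: (1,0)->(0,3) = 4
Tile 3: (1,1)->(0,2) = 2
Tile 14: (1,2)->(3,1) = 3
Tile 5: (1,3)->(1,0) = 3
Tile 9: (2,0)->(2,0) = 0
Tile 8: (2,1)->(1,3) = 3
Tile 15: (2,2)->(3,2) = 1
Tile 11: (2,3)->(2,2) = 1
Tile 12: (3,0)->(2,3) = 4
Tile 10: (3,1)->(2,1) = 1
Tile 1: (3,3)->(0,0) = 6
Sum: 2 + 2 + 5 + 2 + 4 + 2 + 3 + 3 + 0 + 3 + 1 + 1 + 4 + 1 + 6 = 39

Answer: 39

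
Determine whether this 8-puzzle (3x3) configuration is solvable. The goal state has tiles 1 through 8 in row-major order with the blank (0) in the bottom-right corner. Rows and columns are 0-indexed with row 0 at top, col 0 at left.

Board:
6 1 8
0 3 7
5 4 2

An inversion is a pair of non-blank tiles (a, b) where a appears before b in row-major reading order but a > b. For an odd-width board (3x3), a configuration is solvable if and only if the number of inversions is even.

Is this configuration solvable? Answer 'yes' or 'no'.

Answer: no

Derivation:
Inversions (pairs i<j in row-major order where tile[i] > tile[j] > 0): 17
17 is odd, so the puzzle is not solvable.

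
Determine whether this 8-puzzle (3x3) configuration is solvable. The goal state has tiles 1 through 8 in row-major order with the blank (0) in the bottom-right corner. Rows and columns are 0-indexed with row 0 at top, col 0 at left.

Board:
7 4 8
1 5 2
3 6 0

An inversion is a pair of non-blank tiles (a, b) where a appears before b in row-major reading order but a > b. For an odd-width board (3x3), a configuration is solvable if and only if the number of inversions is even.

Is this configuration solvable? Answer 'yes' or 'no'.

Answer: yes

Derivation:
Inversions (pairs i<j in row-major order where tile[i] > tile[j] > 0): 16
16 is even, so the puzzle is solvable.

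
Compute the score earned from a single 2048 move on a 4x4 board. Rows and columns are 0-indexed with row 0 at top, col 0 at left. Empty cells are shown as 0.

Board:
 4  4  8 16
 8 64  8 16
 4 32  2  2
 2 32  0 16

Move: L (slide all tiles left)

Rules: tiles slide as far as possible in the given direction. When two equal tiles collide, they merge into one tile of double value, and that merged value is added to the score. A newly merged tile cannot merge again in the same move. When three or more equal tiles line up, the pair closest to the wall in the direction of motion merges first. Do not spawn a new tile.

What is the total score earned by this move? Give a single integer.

Slide left:
row 0: [4, 4, 8, 16] -> [8, 8, 16, 0]  score +8 (running 8)
row 1: [8, 64, 8, 16] -> [8, 64, 8, 16]  score +0 (running 8)
row 2: [4, 32, 2, 2] -> [4, 32, 4, 0]  score +4 (running 12)
row 3: [2, 32, 0, 16] -> [2, 32, 16, 0]  score +0 (running 12)
Board after move:
 8  8 16  0
 8 64  8 16
 4 32  4  0
 2 32 16  0

Answer: 12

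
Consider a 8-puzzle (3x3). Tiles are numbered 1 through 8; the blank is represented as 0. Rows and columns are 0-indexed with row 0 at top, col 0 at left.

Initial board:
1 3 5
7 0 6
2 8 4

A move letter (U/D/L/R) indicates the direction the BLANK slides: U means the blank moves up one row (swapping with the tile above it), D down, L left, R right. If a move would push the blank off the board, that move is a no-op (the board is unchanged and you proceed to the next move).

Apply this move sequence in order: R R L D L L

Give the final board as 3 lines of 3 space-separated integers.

After move 1 (R):
1 3 5
7 6 0
2 8 4

After move 2 (R):
1 3 5
7 6 0
2 8 4

After move 3 (L):
1 3 5
7 0 6
2 8 4

After move 4 (D):
1 3 5
7 8 6
2 0 4

After move 5 (L):
1 3 5
7 8 6
0 2 4

After move 6 (L):
1 3 5
7 8 6
0 2 4

Answer: 1 3 5
7 8 6
0 2 4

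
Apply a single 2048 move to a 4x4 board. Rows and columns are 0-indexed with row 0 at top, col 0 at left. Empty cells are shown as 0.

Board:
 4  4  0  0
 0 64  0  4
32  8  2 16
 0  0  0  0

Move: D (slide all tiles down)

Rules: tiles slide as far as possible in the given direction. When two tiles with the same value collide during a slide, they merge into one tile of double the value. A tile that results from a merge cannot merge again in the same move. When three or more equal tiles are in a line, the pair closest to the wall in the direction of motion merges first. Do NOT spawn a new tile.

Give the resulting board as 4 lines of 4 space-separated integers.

Answer:  0  0  0  0
 0  4  0  0
 4 64  0  4
32  8  2 16

Derivation:
Slide down:
col 0: [4, 0, 32, 0] -> [0, 0, 4, 32]
col 1: [4, 64, 8, 0] -> [0, 4, 64, 8]
col 2: [0, 0, 2, 0] -> [0, 0, 0, 2]
col 3: [0, 4, 16, 0] -> [0, 0, 4, 16]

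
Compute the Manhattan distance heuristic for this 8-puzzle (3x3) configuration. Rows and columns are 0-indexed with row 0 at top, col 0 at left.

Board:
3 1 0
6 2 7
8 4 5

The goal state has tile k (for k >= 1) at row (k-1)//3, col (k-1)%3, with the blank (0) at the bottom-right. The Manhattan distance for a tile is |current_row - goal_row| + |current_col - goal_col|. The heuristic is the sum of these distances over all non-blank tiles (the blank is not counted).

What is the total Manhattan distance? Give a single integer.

Answer: 14

Derivation:
Tile 3: at (0,0), goal (0,2), distance |0-0|+|0-2| = 2
Tile 1: at (0,1), goal (0,0), distance |0-0|+|1-0| = 1
Tile 6: at (1,0), goal (1,2), distance |1-1|+|0-2| = 2
Tile 2: at (1,1), goal (0,1), distance |1-0|+|1-1| = 1
Tile 7: at (1,2), goal (2,0), distance |1-2|+|2-0| = 3
Tile 8: at (2,0), goal (2,1), distance |2-2|+|0-1| = 1
Tile 4: at (2,1), goal (1,0), distance |2-1|+|1-0| = 2
Tile 5: at (2,2), goal (1,1), distance |2-1|+|2-1| = 2
Sum: 2 + 1 + 2 + 1 + 3 + 1 + 2 + 2 = 14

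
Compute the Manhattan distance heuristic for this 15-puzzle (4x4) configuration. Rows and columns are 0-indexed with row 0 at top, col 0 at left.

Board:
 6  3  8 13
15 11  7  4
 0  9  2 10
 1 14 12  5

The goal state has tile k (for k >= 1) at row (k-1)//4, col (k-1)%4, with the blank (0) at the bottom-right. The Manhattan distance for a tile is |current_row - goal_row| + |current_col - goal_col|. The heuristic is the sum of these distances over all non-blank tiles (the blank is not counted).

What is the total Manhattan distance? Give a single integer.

Tile 6: at (0,0), goal (1,1), distance |0-1|+|0-1| = 2
Tile 3: at (0,1), goal (0,2), distance |0-0|+|1-2| = 1
Tile 8: at (0,2), goal (1,3), distance |0-1|+|2-3| = 2
Tile 13: at (0,3), goal (3,0), distance |0-3|+|3-0| = 6
Tile 15: at (1,0), goal (3,2), distance |1-3|+|0-2| = 4
Tile 11: at (1,1), goal (2,2), distance |1-2|+|1-2| = 2
Tile 7: at (1,2), goal (1,2), distance |1-1|+|2-2| = 0
Tile 4: at (1,3), goal (0,3), distance |1-0|+|3-3| = 1
Tile 9: at (2,1), goal (2,0), distance |2-2|+|1-0| = 1
Tile 2: at (2,2), goal (0,1), distance |2-0|+|2-1| = 3
Tile 10: at (2,3), goal (2,1), distance |2-2|+|3-1| = 2
Tile 1: at (3,0), goal (0,0), distance |3-0|+|0-0| = 3
Tile 14: at (3,1), goal (3,1), distance |3-3|+|1-1| = 0
Tile 12: at (3,2), goal (2,3), distance |3-2|+|2-3| = 2
Tile 5: at (3,3), goal (1,0), distance |3-1|+|3-0| = 5
Sum: 2 + 1 + 2 + 6 + 4 + 2 + 0 + 1 + 1 + 3 + 2 + 3 + 0 + 2 + 5 = 34

Answer: 34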